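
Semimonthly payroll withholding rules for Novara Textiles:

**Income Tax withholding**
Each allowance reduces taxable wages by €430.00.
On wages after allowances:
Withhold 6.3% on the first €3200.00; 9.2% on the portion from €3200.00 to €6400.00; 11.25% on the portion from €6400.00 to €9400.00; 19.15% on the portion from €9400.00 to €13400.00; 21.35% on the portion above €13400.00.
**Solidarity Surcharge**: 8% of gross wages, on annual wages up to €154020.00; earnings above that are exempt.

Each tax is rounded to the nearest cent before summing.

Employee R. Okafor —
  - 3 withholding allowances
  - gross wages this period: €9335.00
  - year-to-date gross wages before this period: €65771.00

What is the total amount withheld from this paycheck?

€1427.86

Income Tax: taxable = €9335.00 − 3×€430.00 = €8045.00
  €496.00 + 11.25% × (€8045.00 − €6400.00) = €496.00 + 11.25% × €1645.00 = €681.06
Solidarity Surcharge: 8% × €9335.00 = €746.80
Total: €681.06 + €746.80 = €1427.86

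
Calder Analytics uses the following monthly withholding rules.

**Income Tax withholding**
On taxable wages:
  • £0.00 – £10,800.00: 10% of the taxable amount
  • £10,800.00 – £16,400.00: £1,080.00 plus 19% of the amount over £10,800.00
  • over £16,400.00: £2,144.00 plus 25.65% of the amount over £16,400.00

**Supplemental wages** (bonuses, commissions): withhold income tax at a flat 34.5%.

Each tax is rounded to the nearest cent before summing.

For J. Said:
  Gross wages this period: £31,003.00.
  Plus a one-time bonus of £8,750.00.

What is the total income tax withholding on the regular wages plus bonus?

Income Tax: taxable = £31,003.00
  £2,144.00 + 25.65% × (£31,003.00 − £16,400.00) = £2,144.00 + 25.65% × £14,603.00 = £5,889.67
Supplemental (34.5% flat on bonus): 34.5% × £8,750.00 = £3,018.75
Total income tax: £5,889.67 + £3,018.75 = £8,908.42

£8,908.42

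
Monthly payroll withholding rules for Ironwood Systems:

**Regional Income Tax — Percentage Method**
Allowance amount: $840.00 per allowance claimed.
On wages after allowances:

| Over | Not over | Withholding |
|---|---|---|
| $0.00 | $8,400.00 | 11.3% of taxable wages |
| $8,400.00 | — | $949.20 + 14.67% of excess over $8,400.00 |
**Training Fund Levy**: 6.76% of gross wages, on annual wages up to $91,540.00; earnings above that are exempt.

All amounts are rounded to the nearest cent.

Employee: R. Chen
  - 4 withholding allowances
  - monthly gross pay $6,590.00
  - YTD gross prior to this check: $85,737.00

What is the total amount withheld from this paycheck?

$757.27

Regional Income Tax: taxable = $6,590.00 − 4×$840.00 = $3,230.00
  11.3% × $3,230.00 = $364.99
Training Fund Levy: cap $91,540.00 − YTD $85,737.00 = $5,803.00 subject; 6.76% × $5,803.00 = $392.28
Total: $364.99 + $392.28 = $757.27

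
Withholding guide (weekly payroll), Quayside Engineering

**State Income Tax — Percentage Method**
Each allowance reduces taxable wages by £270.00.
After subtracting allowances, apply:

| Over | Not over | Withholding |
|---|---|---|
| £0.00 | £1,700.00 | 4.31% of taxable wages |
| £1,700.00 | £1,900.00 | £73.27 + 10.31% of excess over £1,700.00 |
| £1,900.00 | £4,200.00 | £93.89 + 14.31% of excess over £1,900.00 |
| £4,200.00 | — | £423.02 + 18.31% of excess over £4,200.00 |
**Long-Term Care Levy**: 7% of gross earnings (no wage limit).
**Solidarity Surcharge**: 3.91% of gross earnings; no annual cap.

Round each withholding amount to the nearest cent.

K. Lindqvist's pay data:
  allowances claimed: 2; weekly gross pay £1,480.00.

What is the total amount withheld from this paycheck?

State Income Tax: taxable = £1,480.00 − 2×£270.00 = £940.00
  4.31% × £940.00 = £40.51
Long-Term Care Levy: 7% × £1,480.00 = £103.60
Solidarity Surcharge: 3.91% × £1,480.00 = £57.87
Total: £40.51 + £103.60 + £57.87 = £201.98

£201.98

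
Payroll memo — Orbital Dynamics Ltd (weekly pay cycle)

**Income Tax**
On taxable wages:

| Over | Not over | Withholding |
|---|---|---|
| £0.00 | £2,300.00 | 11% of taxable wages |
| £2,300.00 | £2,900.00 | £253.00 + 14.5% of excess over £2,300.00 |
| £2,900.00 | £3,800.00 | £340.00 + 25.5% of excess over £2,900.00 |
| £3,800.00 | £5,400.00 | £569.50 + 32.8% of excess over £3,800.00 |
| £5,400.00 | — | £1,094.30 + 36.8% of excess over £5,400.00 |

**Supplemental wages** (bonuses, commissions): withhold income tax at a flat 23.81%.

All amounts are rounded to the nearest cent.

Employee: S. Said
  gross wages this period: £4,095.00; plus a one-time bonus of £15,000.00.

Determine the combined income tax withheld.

£4,237.76

Income Tax: taxable = £4,095.00
  £569.50 + 32.8% × (£4,095.00 − £3,800.00) = £569.50 + 32.8% × £295.00 = £666.26
Supplemental (23.81% flat on bonus): 23.81% × £15,000.00 = £3,571.50
Total income tax: £666.26 + £3,571.50 = £4,237.76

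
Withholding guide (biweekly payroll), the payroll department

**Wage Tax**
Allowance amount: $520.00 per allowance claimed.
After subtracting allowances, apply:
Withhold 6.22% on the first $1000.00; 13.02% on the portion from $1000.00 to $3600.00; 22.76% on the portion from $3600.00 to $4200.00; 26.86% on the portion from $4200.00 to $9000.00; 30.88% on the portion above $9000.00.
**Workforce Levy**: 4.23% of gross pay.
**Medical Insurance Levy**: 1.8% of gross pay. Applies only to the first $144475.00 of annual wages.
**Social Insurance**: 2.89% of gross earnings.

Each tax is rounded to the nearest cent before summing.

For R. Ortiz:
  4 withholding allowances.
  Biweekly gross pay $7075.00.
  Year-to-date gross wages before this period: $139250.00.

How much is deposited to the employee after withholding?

$5726.39

Wage Tax: taxable = $7075.00 − 4×$520.00 = $4995.00
  $537.28 + 26.86% × ($4995.00 − $4200.00) = $537.28 + 26.86% × $795.00 = $750.82
Workforce Levy: 4.23% × $7075.00 = $299.27
Medical Insurance Levy: cap $144475.00 − YTD $139250.00 = $5225.00 subject; 1.8% × $5225.00 = $94.05
Social Insurance: 2.89% × $7075.00 = $204.47
Total withheld: $750.82 + $299.27 + $94.05 + $204.47 = $1348.61
Net pay: $7075.00 − $1348.61 = $5726.39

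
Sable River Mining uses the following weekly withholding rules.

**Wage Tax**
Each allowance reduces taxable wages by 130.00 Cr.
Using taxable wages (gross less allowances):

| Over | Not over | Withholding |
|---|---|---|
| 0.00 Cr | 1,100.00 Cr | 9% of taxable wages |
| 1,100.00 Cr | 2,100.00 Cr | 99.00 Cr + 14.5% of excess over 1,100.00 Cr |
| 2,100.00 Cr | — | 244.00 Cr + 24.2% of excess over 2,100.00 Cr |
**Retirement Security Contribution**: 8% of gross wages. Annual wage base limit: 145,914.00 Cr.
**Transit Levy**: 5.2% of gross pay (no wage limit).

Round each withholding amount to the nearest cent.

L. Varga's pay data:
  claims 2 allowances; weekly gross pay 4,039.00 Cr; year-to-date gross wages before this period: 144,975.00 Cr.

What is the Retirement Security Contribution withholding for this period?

Retirement Security Contribution: cap 145,914.00 Cr − YTD 144,975.00 Cr = 939.00 Cr subject; 8% × 939.00 Cr = 75.12 Cr

75.12 Cr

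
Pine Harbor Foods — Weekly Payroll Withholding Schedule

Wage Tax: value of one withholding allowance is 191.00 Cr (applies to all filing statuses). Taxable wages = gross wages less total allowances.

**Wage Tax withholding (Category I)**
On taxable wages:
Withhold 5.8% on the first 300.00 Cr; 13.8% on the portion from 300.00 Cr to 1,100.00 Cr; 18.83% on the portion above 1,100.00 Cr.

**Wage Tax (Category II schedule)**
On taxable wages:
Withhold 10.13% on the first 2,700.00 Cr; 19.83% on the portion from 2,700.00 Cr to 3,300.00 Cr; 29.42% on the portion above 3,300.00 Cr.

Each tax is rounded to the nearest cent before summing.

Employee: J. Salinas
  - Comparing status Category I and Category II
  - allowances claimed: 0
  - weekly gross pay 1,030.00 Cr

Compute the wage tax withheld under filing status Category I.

118.14 Cr

Wage Tax (Category I): taxable = 1,030.00 Cr
  17.40 Cr + 13.8% × (1,030.00 Cr − 300.00 Cr) = 17.40 Cr + 13.8% × 730.00 Cr = 118.14 Cr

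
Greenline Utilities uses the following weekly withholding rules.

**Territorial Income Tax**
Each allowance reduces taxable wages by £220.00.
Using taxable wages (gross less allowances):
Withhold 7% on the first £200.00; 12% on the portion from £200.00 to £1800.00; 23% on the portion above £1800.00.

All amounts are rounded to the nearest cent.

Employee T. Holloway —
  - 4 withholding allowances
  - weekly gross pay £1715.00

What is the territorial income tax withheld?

Territorial Income Tax: taxable = £1715.00 − 4×£220.00 = £835.00
  £14.00 + 12% × (£835.00 − £200.00) = £14.00 + 12% × £635.00 = £90.20

£90.20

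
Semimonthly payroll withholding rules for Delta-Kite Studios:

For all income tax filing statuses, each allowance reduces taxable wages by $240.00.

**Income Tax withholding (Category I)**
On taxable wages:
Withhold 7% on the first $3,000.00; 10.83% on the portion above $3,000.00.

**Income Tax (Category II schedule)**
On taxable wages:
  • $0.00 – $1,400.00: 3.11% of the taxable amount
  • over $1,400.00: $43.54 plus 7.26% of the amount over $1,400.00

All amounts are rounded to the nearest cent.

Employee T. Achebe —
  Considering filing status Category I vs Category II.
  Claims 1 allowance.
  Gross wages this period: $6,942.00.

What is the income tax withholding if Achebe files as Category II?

$428.47

Income Tax (Category II): taxable = $6,942.00 − 1×$240.00 = $6,702.00
  $43.54 + 7.26% × ($6,702.00 − $1,400.00) = $43.54 + 7.26% × $5,302.00 = $428.47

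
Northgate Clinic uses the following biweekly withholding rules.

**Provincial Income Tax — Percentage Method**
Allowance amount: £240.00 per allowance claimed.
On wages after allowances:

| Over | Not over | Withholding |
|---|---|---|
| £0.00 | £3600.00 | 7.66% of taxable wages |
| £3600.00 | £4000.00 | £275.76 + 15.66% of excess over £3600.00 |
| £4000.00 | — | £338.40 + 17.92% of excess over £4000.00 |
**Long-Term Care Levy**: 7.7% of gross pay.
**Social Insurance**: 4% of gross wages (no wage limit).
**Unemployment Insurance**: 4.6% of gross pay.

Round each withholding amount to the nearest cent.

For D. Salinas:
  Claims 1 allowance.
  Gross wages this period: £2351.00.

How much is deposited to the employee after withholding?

Provincial Income Tax: taxable = £2351.00 − 1×£240.00 = £2111.00
  7.66% × £2111.00 = £161.70
Long-Term Care Levy: 7.7% × £2351.00 = £181.03
Social Insurance: 4% × £2351.00 = £94.04
Unemployment Insurance: 4.6% × £2351.00 = £108.15
Total withheld: £161.70 + £181.03 + £94.04 + £108.15 = £544.92
Net pay: £2351.00 − £544.92 = £1806.08

£1806.08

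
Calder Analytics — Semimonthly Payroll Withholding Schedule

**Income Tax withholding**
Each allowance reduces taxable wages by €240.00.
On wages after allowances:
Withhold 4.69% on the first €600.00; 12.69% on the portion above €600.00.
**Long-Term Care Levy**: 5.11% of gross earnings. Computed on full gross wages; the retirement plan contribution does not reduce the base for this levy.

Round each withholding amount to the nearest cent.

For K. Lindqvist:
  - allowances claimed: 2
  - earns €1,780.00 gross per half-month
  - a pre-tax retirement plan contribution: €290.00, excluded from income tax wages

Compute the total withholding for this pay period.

Income Tax: taxable = €1,780.00 − €290.00 − 2×€240.00 = €1,010.00
  €28.14 + 12.69% × (€1,010.00 − €600.00) = €28.14 + 12.69% × €410.00 = €80.17
Long-Term Care Levy: 5.11% × €1,780.00 = €90.96
Total: €80.17 + €90.96 = €171.13

€171.13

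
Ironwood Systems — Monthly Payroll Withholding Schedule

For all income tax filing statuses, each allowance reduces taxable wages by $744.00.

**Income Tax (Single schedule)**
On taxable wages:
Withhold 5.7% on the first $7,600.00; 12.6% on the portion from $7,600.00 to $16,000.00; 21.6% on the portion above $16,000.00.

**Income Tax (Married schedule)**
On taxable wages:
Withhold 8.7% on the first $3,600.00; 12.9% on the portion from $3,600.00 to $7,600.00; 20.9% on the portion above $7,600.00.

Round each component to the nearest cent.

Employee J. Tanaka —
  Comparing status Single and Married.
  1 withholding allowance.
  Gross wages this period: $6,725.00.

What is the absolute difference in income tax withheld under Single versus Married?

$279.43

Income Tax (Single): taxable = $6,725.00 − 1×$744.00 = $5,981.00
  5.7% × $5,981.00 = $340.92
Income Tax (Married): taxable = $6,725.00 − 1×$744.00 = $5,981.00
  $313.20 + 12.9% × ($5,981.00 − $3,600.00) = $313.20 + 12.9% × $2,381.00 = $620.35
Difference: |$340.92 − $620.35| = $279.43 (higher under Married)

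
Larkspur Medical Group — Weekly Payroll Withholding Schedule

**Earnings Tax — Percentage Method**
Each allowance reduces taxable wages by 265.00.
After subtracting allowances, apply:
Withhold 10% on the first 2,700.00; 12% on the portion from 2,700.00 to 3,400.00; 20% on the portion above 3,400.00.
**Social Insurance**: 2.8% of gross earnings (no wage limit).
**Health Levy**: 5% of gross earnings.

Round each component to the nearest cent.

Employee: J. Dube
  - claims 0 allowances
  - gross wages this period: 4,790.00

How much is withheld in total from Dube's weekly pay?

1,005.62

Earnings Tax: taxable = 4,790.00
  354.00 + 20% × (4,790.00 − 3,400.00) = 354.00 + 20% × 1,390.00 = 632.00
Social Insurance: 2.8% × 4,790.00 = 134.12
Health Levy: 5% × 4,790.00 = 239.50
Total: 632.00 + 134.12 + 239.50 = 1,005.62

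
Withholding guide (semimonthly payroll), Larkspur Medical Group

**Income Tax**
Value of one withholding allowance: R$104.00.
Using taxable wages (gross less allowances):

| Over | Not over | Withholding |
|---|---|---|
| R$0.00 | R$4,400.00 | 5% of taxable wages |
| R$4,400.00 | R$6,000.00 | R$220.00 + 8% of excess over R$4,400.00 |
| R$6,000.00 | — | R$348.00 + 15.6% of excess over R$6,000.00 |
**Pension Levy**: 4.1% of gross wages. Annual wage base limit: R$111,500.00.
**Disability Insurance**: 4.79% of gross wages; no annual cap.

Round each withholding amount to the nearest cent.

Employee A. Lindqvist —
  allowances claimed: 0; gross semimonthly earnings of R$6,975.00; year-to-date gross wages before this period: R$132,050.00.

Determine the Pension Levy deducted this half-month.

R$0.00

Pension Levy: YTD R$132,050.00 ≥ cap R$111,500.00 → R$0.00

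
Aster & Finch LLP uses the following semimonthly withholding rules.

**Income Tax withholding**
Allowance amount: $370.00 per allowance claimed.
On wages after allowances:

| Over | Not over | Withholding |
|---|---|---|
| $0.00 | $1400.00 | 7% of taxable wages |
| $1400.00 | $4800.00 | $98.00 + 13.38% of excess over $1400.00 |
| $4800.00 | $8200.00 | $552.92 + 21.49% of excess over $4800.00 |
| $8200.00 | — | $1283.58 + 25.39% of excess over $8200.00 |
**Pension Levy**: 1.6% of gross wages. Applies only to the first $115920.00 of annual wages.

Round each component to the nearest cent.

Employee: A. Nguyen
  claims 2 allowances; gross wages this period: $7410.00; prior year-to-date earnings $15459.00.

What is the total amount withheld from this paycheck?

Income Tax: taxable = $7410.00 − 2×$370.00 = $6670.00
  $552.92 + 21.49% × ($6670.00 − $4800.00) = $552.92 + 21.49% × $1870.00 = $954.78
Pension Levy: 1.6% × $7410.00 = $118.56
Total: $954.78 + $118.56 = $1073.34

$1073.34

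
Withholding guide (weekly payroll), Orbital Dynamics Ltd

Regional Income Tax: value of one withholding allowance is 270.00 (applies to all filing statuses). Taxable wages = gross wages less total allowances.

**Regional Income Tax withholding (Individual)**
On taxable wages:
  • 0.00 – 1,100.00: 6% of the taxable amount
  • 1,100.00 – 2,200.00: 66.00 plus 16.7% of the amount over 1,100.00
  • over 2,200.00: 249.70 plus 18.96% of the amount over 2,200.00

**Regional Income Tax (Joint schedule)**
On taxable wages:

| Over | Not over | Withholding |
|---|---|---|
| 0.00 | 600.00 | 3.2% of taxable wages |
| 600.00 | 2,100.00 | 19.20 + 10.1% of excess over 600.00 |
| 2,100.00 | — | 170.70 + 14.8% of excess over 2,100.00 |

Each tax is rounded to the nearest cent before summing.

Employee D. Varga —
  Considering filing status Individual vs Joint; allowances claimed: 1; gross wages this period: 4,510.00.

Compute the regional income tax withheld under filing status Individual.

636.48

Regional Income Tax (Individual): taxable = 4,510.00 − 1×270.00 = 4,240.00
  249.70 + 18.96% × (4,240.00 − 2,200.00) = 249.70 + 18.96% × 2,040.00 = 636.48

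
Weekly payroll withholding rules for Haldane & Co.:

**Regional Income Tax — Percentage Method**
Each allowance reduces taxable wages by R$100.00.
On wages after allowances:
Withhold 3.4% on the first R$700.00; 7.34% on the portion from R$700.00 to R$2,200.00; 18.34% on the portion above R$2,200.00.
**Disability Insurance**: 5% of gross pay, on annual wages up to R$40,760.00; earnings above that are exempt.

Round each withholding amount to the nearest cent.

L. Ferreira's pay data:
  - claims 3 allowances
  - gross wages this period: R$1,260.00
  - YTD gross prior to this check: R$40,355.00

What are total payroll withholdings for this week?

Regional Income Tax: taxable = R$1,260.00 − 3×R$100.00 = R$960.00
  R$23.80 + 7.34% × (R$960.00 − R$700.00) = R$23.80 + 7.34% × R$260.00 = R$42.88
Disability Insurance: cap R$40,760.00 − YTD R$40,355.00 = R$405.00 subject; 5% × R$405.00 = R$20.25
Total: R$42.88 + R$20.25 = R$63.13

R$63.13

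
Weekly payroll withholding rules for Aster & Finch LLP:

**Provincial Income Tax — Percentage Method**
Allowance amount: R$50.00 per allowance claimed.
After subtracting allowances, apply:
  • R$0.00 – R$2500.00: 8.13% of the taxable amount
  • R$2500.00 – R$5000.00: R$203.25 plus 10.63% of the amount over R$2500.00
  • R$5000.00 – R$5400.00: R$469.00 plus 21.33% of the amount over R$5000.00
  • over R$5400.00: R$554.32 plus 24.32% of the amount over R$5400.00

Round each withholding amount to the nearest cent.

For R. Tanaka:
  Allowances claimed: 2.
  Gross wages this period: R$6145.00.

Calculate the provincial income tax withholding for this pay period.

R$711.18

Provincial Income Tax: taxable = R$6145.00 − 2×R$50.00 = R$6045.00
  R$554.32 + 24.32% × (R$6045.00 − R$5400.00) = R$554.32 + 24.32% × R$645.00 = R$711.18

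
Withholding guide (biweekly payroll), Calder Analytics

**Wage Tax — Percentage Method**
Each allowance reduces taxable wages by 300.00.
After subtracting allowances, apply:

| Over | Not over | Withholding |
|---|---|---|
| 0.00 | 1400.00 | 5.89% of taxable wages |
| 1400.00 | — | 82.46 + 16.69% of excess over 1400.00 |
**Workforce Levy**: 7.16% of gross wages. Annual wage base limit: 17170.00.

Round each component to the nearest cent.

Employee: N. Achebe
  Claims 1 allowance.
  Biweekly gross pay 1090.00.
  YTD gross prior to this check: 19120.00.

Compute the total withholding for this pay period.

Wage Tax: taxable = 1090.00 − 1×300.00 = 790.00
  5.89% × 790.00 = 46.53
Workforce Levy: YTD 19120.00 ≥ cap 17170.00 → 0.00
Total: 46.53 + 0.00 = 46.53

46.53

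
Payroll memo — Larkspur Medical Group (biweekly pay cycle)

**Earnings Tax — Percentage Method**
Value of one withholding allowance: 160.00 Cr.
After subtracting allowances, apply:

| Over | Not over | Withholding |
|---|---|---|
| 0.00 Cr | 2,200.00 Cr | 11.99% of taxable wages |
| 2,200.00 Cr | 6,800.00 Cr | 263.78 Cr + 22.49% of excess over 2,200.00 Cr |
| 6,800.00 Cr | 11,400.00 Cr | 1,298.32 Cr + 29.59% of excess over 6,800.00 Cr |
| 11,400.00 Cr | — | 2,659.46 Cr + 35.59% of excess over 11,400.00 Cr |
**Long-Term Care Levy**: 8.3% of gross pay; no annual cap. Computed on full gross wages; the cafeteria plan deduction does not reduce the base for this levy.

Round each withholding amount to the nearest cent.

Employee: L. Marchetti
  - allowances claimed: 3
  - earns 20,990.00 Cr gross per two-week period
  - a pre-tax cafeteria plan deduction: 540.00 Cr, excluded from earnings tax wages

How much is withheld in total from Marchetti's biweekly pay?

Earnings Tax: taxable = 20,990.00 Cr − 540.00 Cr − 3×160.00 Cr = 19,970.00 Cr
  2,659.46 Cr + 35.59% × (19,970.00 Cr − 11,400.00 Cr) = 2,659.46 Cr + 35.59% × 8,570.00 Cr = 5,709.52 Cr
Long-Term Care Levy: 8.3% × 20,990.00 Cr = 1,742.17 Cr
Total: 5,709.52 Cr + 1,742.17 Cr = 7,451.69 Cr

7,451.69 Cr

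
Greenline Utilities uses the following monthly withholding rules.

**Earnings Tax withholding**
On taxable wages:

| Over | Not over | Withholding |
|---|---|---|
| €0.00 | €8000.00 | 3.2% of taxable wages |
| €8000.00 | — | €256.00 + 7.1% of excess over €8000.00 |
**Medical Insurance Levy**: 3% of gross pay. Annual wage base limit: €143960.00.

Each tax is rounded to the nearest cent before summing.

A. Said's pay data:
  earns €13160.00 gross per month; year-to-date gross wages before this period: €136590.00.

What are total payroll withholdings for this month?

Earnings Tax: taxable = €13160.00
  €256.00 + 7.1% × (€13160.00 − €8000.00) = €256.00 + 7.1% × €5160.00 = €622.36
Medical Insurance Levy: cap €143960.00 − YTD €136590.00 = €7370.00 subject; 3% × €7370.00 = €221.10
Total: €622.36 + €221.10 = €843.46

€843.46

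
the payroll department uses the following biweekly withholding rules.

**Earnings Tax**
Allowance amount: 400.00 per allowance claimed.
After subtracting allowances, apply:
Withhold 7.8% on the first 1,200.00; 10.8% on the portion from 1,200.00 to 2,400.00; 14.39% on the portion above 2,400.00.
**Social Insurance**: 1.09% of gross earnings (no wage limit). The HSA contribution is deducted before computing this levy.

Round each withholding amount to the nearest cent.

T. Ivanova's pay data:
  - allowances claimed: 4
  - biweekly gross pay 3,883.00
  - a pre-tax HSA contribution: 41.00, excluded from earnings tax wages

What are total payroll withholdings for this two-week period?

248.02

Earnings Tax: taxable = 3,883.00 − 41.00 − 4×400.00 = 2,242.00
  93.60 + 10.8% × (2,242.00 − 1,200.00) = 93.60 + 10.8% × 1,042.00 = 206.14
Social Insurance: 1.09% × 3,842.00 = 41.88
Total: 206.14 + 41.88 = 248.02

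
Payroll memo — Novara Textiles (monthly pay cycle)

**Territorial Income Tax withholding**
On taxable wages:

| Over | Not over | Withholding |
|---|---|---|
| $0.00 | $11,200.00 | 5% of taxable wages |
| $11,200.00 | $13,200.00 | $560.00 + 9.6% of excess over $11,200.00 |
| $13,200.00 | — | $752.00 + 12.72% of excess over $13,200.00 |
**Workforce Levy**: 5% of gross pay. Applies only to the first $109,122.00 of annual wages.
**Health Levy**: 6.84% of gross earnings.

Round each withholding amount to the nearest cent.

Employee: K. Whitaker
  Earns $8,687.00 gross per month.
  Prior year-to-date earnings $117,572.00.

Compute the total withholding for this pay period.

Territorial Income Tax: taxable = $8,687.00
  5% × $8,687.00 = $434.35
Workforce Levy: YTD $117,572.00 ≥ cap $109,122.00 → $0.00
Health Levy: 6.84% × $8,687.00 = $594.19
Total: $434.35 + $0.00 + $594.19 = $1,028.54

$1,028.54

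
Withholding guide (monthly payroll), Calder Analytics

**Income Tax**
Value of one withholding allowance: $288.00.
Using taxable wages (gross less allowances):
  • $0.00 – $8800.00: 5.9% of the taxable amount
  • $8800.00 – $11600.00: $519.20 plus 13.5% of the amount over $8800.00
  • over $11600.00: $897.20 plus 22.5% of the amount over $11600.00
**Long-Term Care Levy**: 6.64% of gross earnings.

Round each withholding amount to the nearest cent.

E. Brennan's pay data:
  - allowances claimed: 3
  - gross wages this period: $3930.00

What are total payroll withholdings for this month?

$441.84

Income Tax: taxable = $3930.00 − 3×$288.00 = $3066.00
  5.9% × $3066.00 = $180.89
Long-Term Care Levy: 6.64% × $3930.00 = $260.95
Total: $180.89 + $260.95 = $441.84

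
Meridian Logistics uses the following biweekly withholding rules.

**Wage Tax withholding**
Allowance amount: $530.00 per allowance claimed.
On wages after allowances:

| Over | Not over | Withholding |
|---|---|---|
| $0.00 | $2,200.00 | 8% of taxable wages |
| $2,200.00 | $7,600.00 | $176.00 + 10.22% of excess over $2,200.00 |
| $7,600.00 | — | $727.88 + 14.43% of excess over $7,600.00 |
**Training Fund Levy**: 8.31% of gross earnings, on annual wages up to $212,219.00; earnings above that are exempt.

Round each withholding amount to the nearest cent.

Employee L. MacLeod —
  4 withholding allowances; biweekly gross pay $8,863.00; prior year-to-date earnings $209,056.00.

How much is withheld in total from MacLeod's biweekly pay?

Wage Tax: taxable = $8,863.00 − 4×$530.00 = $6,743.00
  $176.00 + 10.22% × ($6,743.00 − $2,200.00) = $176.00 + 10.22% × $4,543.00 = $640.29
Training Fund Levy: cap $212,219.00 − YTD $209,056.00 = $3,163.00 subject; 8.31% × $3,163.00 = $262.85
Total: $640.29 + $262.85 = $903.14

$903.14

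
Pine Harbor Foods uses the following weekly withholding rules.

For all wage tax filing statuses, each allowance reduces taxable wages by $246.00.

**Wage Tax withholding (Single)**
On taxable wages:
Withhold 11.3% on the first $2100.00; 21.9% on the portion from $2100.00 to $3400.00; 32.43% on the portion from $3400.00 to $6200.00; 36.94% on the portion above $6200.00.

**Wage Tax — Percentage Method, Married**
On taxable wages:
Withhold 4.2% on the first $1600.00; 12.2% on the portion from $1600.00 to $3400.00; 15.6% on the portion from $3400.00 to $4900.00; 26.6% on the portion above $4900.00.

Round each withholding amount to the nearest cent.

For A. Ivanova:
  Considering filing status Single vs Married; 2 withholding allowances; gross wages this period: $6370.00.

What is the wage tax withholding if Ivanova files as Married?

$780.95

Wage Tax (Married): taxable = $6370.00 − 2×$246.00 = $5878.00
  $520.80 + 26.6% × ($5878.00 − $4900.00) = $520.80 + 26.6% × $978.00 = $780.95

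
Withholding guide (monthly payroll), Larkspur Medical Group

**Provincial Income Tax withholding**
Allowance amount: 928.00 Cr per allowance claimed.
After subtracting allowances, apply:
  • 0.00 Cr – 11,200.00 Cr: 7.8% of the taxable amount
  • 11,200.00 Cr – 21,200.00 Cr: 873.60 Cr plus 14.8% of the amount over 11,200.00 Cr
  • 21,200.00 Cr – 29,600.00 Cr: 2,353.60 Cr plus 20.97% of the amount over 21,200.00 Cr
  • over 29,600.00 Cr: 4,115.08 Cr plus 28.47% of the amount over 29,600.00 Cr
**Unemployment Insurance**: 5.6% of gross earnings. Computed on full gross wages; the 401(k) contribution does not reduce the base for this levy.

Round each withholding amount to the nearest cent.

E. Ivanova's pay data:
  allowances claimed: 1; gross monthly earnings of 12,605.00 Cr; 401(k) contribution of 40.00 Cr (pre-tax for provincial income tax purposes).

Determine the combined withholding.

Provincial Income Tax: taxable = 12,605.00 Cr − 40.00 Cr − 1×928.00 Cr = 11,637.00 Cr
  873.60 Cr + 14.8% × (11,637.00 Cr − 11,200.00 Cr) = 873.60 Cr + 14.8% × 437.00 Cr = 938.28 Cr
Unemployment Insurance: 5.6% × 12,605.00 Cr = 705.88 Cr
Total: 938.28 Cr + 705.88 Cr = 1,644.16 Cr

1,644.16 Cr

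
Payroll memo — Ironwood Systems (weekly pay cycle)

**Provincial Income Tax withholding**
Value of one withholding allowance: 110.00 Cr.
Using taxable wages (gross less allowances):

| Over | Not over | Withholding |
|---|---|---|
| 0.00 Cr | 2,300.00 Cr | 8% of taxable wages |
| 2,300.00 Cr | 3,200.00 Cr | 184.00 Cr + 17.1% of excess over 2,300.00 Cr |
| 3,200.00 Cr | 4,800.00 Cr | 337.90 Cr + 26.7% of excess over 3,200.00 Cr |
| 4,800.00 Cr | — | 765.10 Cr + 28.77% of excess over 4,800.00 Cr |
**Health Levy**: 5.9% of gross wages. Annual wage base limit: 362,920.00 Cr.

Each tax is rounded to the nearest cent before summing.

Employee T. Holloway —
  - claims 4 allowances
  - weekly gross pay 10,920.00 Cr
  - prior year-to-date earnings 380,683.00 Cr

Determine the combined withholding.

Provincial Income Tax: taxable = 10,920.00 Cr − 4×110.00 Cr = 10,480.00 Cr
  765.10 Cr + 28.77% × (10,480.00 Cr − 4,800.00 Cr) = 765.10 Cr + 28.77% × 5,680.00 Cr = 2,399.24 Cr
Health Levy: YTD 380,683.00 Cr ≥ cap 362,920.00 Cr → 0.00 Cr
Total: 2,399.24 Cr + 0.00 Cr = 2,399.24 Cr

2,399.24 Cr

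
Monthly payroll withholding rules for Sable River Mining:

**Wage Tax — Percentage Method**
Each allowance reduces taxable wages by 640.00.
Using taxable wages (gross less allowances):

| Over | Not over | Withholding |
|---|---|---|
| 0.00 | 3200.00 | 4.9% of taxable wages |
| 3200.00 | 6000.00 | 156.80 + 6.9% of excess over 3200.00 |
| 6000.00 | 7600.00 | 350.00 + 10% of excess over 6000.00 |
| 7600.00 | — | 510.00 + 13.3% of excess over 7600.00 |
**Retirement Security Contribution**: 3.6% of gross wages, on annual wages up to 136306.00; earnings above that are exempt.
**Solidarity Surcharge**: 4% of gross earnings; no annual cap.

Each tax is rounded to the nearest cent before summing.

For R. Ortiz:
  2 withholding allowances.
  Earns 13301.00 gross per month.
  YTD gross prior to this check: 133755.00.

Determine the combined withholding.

1721.87

Wage Tax: taxable = 13301.00 − 2×640.00 = 12021.00
  510.00 + 13.3% × (12021.00 − 7600.00) = 510.00 + 13.3% × 4421.00 = 1097.99
Retirement Security Contribution: cap 136306.00 − YTD 133755.00 = 2551.00 subject; 3.6% × 2551.00 = 91.84
Solidarity Surcharge: 4% × 13301.00 = 532.04
Total: 1097.99 + 91.84 + 532.04 = 1721.87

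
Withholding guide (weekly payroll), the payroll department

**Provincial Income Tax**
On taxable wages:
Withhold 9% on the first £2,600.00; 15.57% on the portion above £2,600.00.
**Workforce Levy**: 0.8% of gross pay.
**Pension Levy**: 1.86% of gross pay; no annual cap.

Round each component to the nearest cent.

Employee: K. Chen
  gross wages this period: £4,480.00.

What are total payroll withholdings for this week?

Provincial Income Tax: taxable = £4,480.00
  £234.00 + 15.57% × (£4,480.00 − £2,600.00) = £234.00 + 15.57% × £1,880.00 = £526.72
Workforce Levy: 0.8% × £4,480.00 = £35.84
Pension Levy: 1.86% × £4,480.00 = £83.33
Total: £526.72 + £35.84 + £83.33 = £645.89

£645.89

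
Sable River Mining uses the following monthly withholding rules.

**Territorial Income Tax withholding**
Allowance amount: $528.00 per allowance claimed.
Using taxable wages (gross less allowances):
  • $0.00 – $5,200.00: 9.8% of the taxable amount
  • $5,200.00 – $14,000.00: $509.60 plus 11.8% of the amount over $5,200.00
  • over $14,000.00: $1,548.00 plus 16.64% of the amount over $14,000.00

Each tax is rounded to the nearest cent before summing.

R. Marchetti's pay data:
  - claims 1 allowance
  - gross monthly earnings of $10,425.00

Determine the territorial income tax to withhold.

Territorial Income Tax: taxable = $10,425.00 − 1×$528.00 = $9,897.00
  $509.60 + 11.8% × ($9,897.00 − $5,200.00) = $509.60 + 11.8% × $4,697.00 = $1,063.85

$1,063.85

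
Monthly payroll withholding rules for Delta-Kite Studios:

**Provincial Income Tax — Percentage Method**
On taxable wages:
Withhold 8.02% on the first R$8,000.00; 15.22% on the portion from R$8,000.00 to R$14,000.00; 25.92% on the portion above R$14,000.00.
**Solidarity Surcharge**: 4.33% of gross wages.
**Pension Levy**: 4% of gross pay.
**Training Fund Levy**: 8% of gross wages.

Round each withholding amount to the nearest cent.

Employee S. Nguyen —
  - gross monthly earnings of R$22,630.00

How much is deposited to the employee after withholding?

R$15,142.82

Provincial Income Tax: taxable = R$22,630.00
  R$1,554.80 + 25.92% × (R$22,630.00 − R$14,000.00) = R$1,554.80 + 25.92% × R$8,630.00 = R$3,791.70
Solidarity Surcharge: 4.33% × R$22,630.00 = R$979.88
Pension Levy: 4% × R$22,630.00 = R$905.20
Training Fund Levy: 8% × R$22,630.00 = R$1,810.40
Total withheld: R$3,791.70 + R$979.88 + R$905.20 + R$1,810.40 = R$7,487.18
Net pay: R$22,630.00 − R$7,487.18 = R$15,142.82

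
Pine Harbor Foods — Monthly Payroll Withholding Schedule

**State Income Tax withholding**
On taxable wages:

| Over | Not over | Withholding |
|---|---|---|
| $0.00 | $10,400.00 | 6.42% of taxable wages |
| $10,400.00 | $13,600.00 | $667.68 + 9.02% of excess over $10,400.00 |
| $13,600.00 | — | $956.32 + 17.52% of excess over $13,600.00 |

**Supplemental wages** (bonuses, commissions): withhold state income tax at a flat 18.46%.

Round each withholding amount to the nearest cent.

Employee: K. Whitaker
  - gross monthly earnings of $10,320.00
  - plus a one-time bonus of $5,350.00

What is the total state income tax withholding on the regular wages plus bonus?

State Income Tax: taxable = $10,320.00
  6.42% × $10,320.00 = $662.54
Supplemental (18.46% flat on bonus): 18.46% × $5,350.00 = $987.61
Total state income tax: $662.54 + $987.61 = $1,650.15

$1,650.15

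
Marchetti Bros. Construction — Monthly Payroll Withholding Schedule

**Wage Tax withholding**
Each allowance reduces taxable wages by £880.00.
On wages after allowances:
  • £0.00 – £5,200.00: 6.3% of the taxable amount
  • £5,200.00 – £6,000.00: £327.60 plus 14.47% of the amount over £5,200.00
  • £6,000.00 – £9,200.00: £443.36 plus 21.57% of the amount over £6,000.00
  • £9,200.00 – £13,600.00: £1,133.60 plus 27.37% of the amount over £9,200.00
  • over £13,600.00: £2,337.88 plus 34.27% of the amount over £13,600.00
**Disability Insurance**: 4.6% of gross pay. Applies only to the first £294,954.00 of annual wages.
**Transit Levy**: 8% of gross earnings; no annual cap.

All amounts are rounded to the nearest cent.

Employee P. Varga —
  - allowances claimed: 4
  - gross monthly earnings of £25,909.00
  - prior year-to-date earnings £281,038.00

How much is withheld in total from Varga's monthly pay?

Wage Tax: taxable = £25,909.00 − 4×£880.00 = £22,389.00
  £2,337.88 + 34.27% × (£22,389.00 − £13,600.00) = £2,337.88 + 34.27% × £8,789.00 = £5,349.87
Disability Insurance: cap £294,954.00 − YTD £281,038.00 = £13,916.00 subject; 4.6% × £13,916.00 = £640.14
Transit Levy: 8% × £25,909.00 = £2,072.72
Total: £5,349.87 + £640.14 + £2,072.72 = £8,062.73

£8,062.73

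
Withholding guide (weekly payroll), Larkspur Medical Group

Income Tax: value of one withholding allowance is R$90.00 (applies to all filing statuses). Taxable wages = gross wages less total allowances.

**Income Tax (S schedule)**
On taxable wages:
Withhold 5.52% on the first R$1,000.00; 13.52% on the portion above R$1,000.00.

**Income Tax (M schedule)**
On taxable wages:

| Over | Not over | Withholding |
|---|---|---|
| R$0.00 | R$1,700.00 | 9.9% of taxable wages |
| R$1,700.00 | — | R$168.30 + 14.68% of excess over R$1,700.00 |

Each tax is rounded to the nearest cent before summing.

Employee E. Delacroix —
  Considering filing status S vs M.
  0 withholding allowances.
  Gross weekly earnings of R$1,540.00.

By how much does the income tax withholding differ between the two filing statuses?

Income Tax (S): taxable = R$1,540.00
  R$55.20 + 13.52% × (R$1,540.00 − R$1,000.00) = R$55.20 + 13.52% × R$540.00 = R$128.21
Income Tax (M): taxable = R$1,540.00
  9.9% × R$1,540.00 = R$152.46
Difference: |R$128.21 − R$152.46| = R$24.25 (higher under M)

R$24.25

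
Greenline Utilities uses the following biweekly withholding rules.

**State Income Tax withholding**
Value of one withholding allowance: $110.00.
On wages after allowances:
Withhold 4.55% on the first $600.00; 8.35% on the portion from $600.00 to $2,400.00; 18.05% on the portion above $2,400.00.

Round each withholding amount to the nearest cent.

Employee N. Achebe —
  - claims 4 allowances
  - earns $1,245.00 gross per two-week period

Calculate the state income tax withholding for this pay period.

State Income Tax: taxable = $1,245.00 − 4×$110.00 = $805.00
  $27.30 + 8.35% × ($805.00 − $600.00) = $27.30 + 8.35% × $205.00 = $44.42

$44.42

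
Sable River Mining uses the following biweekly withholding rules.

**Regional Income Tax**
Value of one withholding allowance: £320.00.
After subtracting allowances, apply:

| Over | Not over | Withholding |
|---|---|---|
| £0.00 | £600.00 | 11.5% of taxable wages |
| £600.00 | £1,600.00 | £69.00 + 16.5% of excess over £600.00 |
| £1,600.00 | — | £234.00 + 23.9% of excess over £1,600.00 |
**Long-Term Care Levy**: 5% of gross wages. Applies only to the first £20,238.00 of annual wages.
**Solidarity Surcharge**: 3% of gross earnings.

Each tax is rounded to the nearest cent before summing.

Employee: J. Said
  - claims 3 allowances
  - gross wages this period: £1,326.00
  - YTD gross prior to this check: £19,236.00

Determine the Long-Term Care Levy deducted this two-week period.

Long-Term Care Levy: cap £20,238.00 − YTD £19,236.00 = £1,002.00 subject; 5% × £1,002.00 = £50.10

£50.10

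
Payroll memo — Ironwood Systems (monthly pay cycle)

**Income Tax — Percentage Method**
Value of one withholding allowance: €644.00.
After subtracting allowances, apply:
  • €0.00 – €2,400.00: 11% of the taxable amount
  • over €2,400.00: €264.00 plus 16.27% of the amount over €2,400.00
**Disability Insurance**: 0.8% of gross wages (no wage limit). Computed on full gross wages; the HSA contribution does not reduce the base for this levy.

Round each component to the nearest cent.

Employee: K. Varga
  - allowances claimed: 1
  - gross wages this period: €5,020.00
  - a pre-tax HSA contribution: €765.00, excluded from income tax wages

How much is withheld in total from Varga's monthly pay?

€501.19

Income Tax: taxable = €5,020.00 − €765.00 − 1×€644.00 = €3,611.00
  €264.00 + 16.27% × (€3,611.00 − €2,400.00) = €264.00 + 16.27% × €1,211.00 = €461.03
Disability Insurance: 0.8% × €5,020.00 = €40.16
Total: €461.03 + €40.16 = €501.19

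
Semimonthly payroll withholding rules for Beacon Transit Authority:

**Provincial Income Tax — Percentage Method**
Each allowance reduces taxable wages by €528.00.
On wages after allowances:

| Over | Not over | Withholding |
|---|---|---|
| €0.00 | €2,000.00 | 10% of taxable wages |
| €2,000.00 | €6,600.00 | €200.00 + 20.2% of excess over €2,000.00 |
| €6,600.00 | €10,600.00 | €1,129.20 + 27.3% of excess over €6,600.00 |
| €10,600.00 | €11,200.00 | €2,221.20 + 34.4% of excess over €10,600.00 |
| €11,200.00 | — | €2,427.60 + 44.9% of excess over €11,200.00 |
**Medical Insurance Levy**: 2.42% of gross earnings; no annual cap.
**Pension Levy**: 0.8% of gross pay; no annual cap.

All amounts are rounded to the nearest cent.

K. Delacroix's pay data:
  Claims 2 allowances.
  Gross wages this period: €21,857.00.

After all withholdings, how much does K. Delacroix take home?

Provincial Income Tax: taxable = €21,857.00 − 2×€528.00 = €20,801.00
  €2,427.60 + 44.9% × (€20,801.00 − €11,200.00) = €2,427.60 + 44.9% × €9,601.00 = €6,738.45
Medical Insurance Levy: 2.42% × €21,857.00 = €528.94
Pension Levy: 0.8% × €21,857.00 = €174.86
Total withheld: €6,738.45 + €528.94 + €174.86 = €7,442.25
Net pay: €21,857.00 − €7,442.25 = €14,414.75

€14,414.75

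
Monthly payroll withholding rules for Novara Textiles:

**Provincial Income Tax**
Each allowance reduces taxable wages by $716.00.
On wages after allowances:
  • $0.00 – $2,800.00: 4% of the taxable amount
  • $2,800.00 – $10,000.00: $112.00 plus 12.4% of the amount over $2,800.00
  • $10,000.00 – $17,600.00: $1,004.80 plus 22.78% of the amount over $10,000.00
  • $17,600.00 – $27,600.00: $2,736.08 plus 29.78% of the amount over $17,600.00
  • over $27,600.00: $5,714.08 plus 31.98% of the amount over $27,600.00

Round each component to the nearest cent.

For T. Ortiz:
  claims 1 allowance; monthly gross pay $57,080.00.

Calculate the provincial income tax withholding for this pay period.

$14,912.81

Provincial Income Tax: taxable = $57,080.00 − 1×$716.00 = $56,364.00
  $5,714.08 + 31.98% × ($56,364.00 − $27,600.00) = $5,714.08 + 31.98% × $28,764.00 = $14,912.81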